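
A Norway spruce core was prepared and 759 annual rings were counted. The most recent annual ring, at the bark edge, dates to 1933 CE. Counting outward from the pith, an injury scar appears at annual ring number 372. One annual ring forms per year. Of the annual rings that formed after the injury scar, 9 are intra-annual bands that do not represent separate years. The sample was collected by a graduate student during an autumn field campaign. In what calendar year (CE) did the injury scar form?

759 − 372 = 387 annual rings lie beyond the injury scar toward the bark edge.
Excluding 9 false annual rings: 387 − 9 = 378.
The annual ring at the bark edge is 1933 CE, so the injury scar dates to 1933 − 378 = 1555 CE.

1555 CE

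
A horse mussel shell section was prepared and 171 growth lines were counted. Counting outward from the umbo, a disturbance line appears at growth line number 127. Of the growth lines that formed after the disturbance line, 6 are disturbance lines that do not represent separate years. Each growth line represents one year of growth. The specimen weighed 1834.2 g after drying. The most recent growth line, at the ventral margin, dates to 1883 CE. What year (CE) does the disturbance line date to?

Between growth line 127 and the ventral margin there are 171 − 127 = 44 growth lines.
44 − 6 false = 38 true growth lines after the disturbance line.
The growth line at the ventral margin is 1883 CE, so the disturbance line dates to 1883 − 38 = 1845 CE.

1845 CE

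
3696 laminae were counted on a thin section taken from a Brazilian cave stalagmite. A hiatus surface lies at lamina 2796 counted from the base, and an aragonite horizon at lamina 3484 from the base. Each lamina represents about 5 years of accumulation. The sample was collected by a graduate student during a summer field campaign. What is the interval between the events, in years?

3484 − 2796 = 688 laminae lie between the two events.
At 5 years per lamina, 688 × 5 = 3440 years.

3440 years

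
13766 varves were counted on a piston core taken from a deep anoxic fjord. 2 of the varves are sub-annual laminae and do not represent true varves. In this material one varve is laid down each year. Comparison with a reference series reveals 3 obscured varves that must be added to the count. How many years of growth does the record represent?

13767 years

Correcting the raw count gives 13766 − 2 + 3 = 13767 true varves.
One varve per year makes the duration 13767 years.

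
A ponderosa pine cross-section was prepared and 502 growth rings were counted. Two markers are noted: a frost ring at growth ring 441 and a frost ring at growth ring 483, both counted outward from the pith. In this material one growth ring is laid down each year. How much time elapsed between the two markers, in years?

42 years

483 − 441 = 42 growth rings lie between the two events.
One growth ring per year makes the interval 42 years.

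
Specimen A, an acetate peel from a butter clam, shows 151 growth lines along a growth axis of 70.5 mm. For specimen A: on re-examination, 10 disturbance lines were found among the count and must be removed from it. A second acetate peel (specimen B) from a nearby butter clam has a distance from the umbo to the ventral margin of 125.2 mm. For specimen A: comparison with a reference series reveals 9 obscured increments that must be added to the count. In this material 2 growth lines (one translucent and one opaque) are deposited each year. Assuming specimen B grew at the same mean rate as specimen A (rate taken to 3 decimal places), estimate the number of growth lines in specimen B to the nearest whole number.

Specimen A: after corrections the count is 151 − 10 + 9 = 150 growth lines.
Specimen A: dividing by 2 growth lines per year: 150 / 2 = 75 years.
A: 70.5 mm over 75 years gives 70.5 / 75 ≈ 0.940 mm/yr.
B spans 125.2 / 0.940 = 133.19 years; at 2 growth lines per year that is 133.19 × 2 ≈ 266 growth lines.

266 growth lines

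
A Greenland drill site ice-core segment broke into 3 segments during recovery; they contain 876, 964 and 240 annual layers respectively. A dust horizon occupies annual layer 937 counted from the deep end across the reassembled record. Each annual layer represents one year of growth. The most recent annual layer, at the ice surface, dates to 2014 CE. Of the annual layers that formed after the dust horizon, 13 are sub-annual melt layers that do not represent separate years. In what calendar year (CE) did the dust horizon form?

Total annual layers = 876 + 964 + 240 = 2080.
Between annual layer 937 and the ice surface there are 2080 − 937 = 1143 annual layers.
Removing the 13 false annual layers leaves 1143 − 13 = 1130 true annual layers beyond the dust horizon.
The annual layer at the ice surface is 2014 CE, so the dust horizon dates to 2014 − 1130 = 884 CE.

884 CE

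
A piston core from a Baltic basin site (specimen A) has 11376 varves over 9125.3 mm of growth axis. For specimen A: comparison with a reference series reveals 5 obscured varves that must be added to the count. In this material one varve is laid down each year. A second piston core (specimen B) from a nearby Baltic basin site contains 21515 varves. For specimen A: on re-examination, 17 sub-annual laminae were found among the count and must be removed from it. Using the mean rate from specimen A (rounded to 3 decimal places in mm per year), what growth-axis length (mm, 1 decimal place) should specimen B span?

17276.5 mm

Specimen A: after corrections the count is 11376 − 17 + 5 = 11364 varves.
A: Mean rate = 9125.3 mm / 11364 years ≈ 0.803 mm/year.
For B, 0.803 mm/year × 21515 years = 17276.5 mm.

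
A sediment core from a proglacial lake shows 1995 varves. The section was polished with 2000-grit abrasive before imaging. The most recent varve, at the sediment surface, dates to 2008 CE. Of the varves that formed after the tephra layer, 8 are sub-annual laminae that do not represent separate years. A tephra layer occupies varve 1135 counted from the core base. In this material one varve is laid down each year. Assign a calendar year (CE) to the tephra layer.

1156 CE

1995 − 1135 = 860 varves lie beyond the tephra layer toward the sediment surface.
Excluding 8 false varves: 860 − 8 = 852.
The varve at the sediment surface is 2008 CE, so the tephra layer dates to 2008 − 852 = 1156 CE.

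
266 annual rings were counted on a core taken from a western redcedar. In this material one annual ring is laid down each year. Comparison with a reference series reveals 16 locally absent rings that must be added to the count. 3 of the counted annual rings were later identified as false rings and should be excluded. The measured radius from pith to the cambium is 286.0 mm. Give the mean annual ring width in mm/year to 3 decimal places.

After corrections the count is 266 − 3 + 16 = 279 annual rings.
Extension rate ≈ 286.0 / 279 = 1.025 mm/year.

1.025 mm/year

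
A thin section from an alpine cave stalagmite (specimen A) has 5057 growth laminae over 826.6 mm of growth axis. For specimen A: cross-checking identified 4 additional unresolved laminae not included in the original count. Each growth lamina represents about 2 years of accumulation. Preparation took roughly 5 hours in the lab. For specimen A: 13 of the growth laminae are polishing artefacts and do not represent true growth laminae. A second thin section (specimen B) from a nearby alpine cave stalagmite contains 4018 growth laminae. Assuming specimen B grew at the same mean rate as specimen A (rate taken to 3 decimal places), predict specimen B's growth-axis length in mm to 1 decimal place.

Specimen A: correcting the raw count gives 5057 − 13 + 4 = 5048 true growth laminae.
Specimen A: at 2 years per growth lamina, 5048 × 2 = 10096 years.
A: Mean rate = 826.6 mm / 10096 years ≈ 0.082 mm/year.
Specimen B: multiplying by 2 years per growth lamina: 4018 × 2 = 8036 years. Length of B = 0.082 × 8036 = 659.0 mm.

659.0 mm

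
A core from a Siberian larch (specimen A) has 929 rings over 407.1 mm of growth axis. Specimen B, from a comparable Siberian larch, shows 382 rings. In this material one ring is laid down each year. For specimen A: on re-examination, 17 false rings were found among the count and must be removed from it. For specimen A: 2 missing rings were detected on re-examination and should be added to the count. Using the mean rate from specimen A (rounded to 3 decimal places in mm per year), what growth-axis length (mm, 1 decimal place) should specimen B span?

170.0 mm

Specimen A: true ring count = 929 − 17 + 2 = 914.
A: Mean rate = 407.1 mm / 914 years ≈ 0.445 mm/year.
Length of B = 0.445 × 382 = 170.0 mm.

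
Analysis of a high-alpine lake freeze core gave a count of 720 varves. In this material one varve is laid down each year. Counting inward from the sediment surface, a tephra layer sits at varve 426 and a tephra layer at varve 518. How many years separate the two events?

Separation: 518 − 426 = 92 varves.
That is 92 years at one varve per year.

92 years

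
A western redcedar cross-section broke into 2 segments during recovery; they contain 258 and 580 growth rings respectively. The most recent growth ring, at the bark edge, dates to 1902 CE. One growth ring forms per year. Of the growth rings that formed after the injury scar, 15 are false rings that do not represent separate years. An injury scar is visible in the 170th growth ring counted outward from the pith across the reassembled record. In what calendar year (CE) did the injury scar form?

1249 CE

Total growth rings = 258 + 580 = 838.
Between growth ring 170 and the bark edge there are 838 − 170 = 668 growth rings.
668 − 15 false = 653 true growth rings after the injury scar.
Counting back 653 years from 1902 CE places the injury scar in 1902 − 653 = 1249 CE.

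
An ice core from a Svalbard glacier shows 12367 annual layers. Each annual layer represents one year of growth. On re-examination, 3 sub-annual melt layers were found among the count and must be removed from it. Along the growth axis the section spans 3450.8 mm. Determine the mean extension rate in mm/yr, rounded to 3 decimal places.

0.279 mm/yr

Adjusted count: 12367 − 3 = 12364 annual layers.
Mean rate = 3450.8 mm / 12364 years ≈ 0.279 mm/yr.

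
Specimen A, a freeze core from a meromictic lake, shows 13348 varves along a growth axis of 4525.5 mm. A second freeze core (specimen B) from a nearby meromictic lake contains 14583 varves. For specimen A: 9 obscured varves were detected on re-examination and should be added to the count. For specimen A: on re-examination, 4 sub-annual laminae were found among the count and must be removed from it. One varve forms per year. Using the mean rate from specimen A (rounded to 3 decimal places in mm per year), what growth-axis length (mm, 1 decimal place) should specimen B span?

4943.6 mm

Specimen A: adjusted count: 13348 − 4 + 9 = 13353 varves.
A: Extension rate ≈ 4525.5 / 13353 = 0.339 mm per year.
For B, 0.339 mm/year × 14583 years = 4943.6 mm.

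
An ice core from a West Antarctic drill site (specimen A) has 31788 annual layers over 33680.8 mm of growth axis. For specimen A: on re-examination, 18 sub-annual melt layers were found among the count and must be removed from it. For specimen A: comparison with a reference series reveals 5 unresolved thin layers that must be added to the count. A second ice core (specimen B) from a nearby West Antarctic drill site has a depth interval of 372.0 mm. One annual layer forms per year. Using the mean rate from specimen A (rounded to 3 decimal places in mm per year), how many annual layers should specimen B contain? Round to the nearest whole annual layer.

Specimen A: correcting the raw count gives 31788 − 18 + 5 = 31775 true annual layers.
A: Mean rate = 33680.8 mm / 31775 years ≈ 1.060 mm per year.
B spans 372.0 / 1.060 = 350.94 years ≈ 351 annual layers.

351 annual layers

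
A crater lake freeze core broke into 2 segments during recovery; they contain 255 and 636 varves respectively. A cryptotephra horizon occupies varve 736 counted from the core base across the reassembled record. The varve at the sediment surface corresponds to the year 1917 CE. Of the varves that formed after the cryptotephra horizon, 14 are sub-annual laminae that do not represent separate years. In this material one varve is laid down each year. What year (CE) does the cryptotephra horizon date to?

Total varves = 255 + 636 = 891.
The cryptotephra horizon sits at varve 736 from the core base, so 891 − 736 = 155 varves formed after it.
Removing the 14 false varves leaves 155 − 14 = 141 true varves beyond the cryptotephra horizon.
The varve at the sediment surface is 1917 CE, so the cryptotephra horizon dates to 1917 − 141 = 1776 CE.

1776 CE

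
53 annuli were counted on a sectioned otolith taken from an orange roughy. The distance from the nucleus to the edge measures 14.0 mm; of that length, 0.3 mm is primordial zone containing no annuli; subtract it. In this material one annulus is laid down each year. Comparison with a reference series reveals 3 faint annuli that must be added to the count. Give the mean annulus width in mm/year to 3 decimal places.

Correcting the raw count gives 53 + 3 = 56 true annuli.
The growth record spans 14.0 − 0.3 = 13.7 mm.
Extension rate ≈ 13.7 / 56 = 0.245 mm/year.

0.245 mm/year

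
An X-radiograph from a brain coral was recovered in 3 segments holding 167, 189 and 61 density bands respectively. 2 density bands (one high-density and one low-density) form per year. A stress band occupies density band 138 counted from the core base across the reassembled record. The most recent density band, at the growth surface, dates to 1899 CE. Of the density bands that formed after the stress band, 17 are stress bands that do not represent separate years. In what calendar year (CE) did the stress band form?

1768 CE

Total density bands = 167 + 189 + 61 = 417.
417 − 138 = 279 density bands lie beyond the stress band toward the growth surface.
Removing the 17 false density bands leaves 279 − 17 = 262 true density bands beyond the stress band.
Dividing by 2 density bands per year: 262 / 2 = 131 years.
The density band at the growth surface is 1899 CE, so the stress band dates to 1899 − 131 = 1768 CE.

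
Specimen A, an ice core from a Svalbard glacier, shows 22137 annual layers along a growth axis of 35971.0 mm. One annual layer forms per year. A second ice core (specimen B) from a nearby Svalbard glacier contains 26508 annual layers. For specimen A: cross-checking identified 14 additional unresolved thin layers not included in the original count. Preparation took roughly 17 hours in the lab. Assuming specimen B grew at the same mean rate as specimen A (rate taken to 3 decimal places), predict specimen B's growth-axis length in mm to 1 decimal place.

43049.0 mm

Specimen A: after corrections the count is 22137 + 14 = 22151 annual layers.
A: 35971.0 mm over 22151 years gives 35971.0 / 22151 ≈ 1.624 mm per year.
For B, 1.624 mm/year × 26508 years = 43049.0 mm.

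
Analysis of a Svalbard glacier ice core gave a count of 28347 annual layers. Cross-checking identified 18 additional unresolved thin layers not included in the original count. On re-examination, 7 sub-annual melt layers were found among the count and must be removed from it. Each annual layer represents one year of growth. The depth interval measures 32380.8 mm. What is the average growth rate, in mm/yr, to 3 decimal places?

Adjusted count: 28347 − 7 + 18 = 28358 annual layers.
Mean rate = 32380.8 mm / 28358 years ≈ 1.142 mm/yr.

1.142 mm/yr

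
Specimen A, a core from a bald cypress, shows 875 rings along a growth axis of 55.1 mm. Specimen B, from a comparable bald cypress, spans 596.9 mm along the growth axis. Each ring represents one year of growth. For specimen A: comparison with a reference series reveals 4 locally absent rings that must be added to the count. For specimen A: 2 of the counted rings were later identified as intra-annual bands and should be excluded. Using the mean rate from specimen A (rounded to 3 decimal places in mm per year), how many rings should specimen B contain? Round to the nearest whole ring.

9475 rings

Specimen A: true ring count = 875 − 2 + 4 = 877.
A: 55.1 mm over 877 years gives 55.1 / 877 ≈ 0.063 mm/year.
B spans 596.9 / 0.063 = 9474.60 years ≈ 9475 rings.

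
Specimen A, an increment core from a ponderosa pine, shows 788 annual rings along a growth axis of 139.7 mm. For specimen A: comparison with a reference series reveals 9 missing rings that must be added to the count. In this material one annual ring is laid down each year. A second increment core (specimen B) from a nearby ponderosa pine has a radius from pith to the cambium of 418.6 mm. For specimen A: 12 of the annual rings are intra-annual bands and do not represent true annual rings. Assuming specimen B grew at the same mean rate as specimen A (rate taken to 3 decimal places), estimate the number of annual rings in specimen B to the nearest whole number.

2352 annual rings

Specimen A: correcting the raw count gives 788 − 12 + 9 = 785 true annual rings.
A: 139.7 mm over 785 years gives 139.7 / 785 ≈ 0.178 mm/yr.
For B, 418.6 / 0.178 = 2351.69 years ≈ 2352 annual rings.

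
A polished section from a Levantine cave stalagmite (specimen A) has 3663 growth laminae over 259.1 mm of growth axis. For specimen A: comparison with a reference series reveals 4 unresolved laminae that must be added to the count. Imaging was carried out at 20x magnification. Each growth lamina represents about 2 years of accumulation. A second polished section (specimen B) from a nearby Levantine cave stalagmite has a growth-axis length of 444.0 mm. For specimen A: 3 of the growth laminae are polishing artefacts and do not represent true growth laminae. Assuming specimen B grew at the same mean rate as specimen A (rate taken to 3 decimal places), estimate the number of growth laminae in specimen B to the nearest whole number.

6343 growth laminae

Specimen A: after corrections the count is 3663 − 3 + 4 = 3664 growth laminae.
Specimen A: at 2 years per growth lamina, 3664 × 2 = 7328 years.
A: Extension rate ≈ 259.1 / 7328 = 0.035 mm/yr.
Specimen B: 444.0 mm / 0.035 mm per year = 12685.71 years; at 2 years per growth lamina that is 12685.71 / 2 ≈ 6343 growth laminae.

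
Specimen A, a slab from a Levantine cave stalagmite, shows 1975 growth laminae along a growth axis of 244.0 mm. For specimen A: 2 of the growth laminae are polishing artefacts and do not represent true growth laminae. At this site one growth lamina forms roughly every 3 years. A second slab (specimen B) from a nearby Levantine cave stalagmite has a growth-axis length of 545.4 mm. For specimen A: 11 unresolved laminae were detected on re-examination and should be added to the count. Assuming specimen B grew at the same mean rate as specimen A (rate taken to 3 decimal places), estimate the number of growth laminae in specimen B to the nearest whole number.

4434 growth laminae

Specimen A: after corrections the count is 1975 − 2 + 11 = 1984 growth laminae.
Specimen A: multiplying by 3 years per growth lamina: 1984 × 3 = 5952 years.
A: Extension rate ≈ 244.0 / 5952 = 0.041 mm/yr.
B spans 545.4 / 0.041 = 13302.44 years; at 3 years per growth lamina that is 13302.44 / 3 ≈ 4434 growth laminae.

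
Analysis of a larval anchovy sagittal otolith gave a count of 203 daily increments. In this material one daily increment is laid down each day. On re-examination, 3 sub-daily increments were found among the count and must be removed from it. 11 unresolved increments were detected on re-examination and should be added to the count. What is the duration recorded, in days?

211 days

After corrections the count is 203 − 3 + 11 = 211 daily increments.
With a one-to-one daily increment periodicity this is 211 days.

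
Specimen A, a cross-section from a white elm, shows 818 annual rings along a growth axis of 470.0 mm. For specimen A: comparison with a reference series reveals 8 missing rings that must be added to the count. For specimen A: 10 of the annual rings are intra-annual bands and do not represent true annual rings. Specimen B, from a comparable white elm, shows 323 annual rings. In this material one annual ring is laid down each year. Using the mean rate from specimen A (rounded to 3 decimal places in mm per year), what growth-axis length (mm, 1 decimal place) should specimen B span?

Specimen A: correcting the raw count gives 818 − 10 + 8 = 816 true annual rings.
A: Extension rate ≈ 470.0 / 816 = 0.576 mm per year.
B's length ≈ 0.576 × 323 = 186.0 mm.

186.0 mm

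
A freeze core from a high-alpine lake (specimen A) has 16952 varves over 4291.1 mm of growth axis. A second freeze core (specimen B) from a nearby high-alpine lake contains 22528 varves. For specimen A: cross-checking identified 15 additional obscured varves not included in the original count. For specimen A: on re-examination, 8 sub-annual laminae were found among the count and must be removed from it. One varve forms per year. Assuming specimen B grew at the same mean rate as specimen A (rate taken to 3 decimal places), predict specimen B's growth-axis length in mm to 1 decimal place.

5699.6 mm

Specimen A: adjusted count: 16952 − 8 + 15 = 16959 varves.
A: Extension rate ≈ 4291.1 / 16959 = 0.253 mm/yr.
For B, 0.253 mm/year × 22528 years = 5699.6 mm.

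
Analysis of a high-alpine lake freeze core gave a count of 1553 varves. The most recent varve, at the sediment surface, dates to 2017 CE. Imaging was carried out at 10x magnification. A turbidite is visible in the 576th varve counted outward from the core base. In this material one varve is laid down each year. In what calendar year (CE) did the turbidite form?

Between varve 576 and the sediment surface there are 1553 − 576 = 977 varves.
The varve at the sediment surface is 2017 CE, so the turbidite dates to 2017 − 977 = 1040 CE.

1040 CE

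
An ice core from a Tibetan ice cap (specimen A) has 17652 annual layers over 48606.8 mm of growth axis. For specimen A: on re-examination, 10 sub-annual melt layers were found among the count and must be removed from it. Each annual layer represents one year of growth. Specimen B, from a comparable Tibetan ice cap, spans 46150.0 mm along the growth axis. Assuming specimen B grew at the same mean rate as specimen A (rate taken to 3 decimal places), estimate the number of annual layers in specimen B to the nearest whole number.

Specimen A: correcting the raw count gives 17652 − 10 = 17642 true annual layers.
A: 48606.8 mm over 17642 years gives 48606.8 / 17642 ≈ 2.755 mm/yr.
For B, 46150.0 / 2.755 = 16751.36 years ≈ 16751 annual layers.

16751 annual layers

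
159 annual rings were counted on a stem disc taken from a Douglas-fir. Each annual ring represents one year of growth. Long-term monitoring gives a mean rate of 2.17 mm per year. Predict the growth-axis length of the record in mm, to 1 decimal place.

The record spans 159 years at 2.17 mm per year.
Length ≈ 2.17 × 159 = 345.0 mm.

345.0 mm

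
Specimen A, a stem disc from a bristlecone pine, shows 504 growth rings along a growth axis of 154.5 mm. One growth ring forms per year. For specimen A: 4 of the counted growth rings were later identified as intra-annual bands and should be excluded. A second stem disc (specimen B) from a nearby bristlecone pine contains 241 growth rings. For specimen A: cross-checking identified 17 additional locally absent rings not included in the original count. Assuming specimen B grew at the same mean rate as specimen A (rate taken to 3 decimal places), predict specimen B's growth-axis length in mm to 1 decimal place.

72.1 mm

Specimen A: after corrections the count is 504 − 4 + 17 = 517 growth rings.
A: Mean rate = 154.5 mm / 517 years ≈ 0.299 mm/year.
B's length ≈ 0.299 × 241 = 72.1 mm.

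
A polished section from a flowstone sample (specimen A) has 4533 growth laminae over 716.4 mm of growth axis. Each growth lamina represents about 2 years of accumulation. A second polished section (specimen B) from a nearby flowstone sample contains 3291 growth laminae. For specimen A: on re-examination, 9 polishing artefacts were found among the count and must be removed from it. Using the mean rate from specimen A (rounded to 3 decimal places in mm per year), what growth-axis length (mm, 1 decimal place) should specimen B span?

Specimen A: adjusted count: 4533 − 9 = 4524 growth laminae.
Specimen A: 4524 growth laminae at 2 years each span 4524 × 2 = 9048 years.
A: Extension rate ≈ 716.4 / 9048 = 0.079 mm per year.
Specimen B: at 2 years per growth lamina, 3291 × 2 = 6582 years. B's length ≈ 0.079 × 6582 = 520.0 mm.

520.0 mm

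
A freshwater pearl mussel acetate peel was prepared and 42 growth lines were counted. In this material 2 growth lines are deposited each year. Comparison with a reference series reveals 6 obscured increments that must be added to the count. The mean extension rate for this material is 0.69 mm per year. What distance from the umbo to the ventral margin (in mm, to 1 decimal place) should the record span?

Adjusted count: 42 + 6 = 48 growth lines.
48 growth lines at 2 per year is 48 / 2 = 24 years.
Length ≈ 0.69 × 24 = 16.6 mm.

16.6 mm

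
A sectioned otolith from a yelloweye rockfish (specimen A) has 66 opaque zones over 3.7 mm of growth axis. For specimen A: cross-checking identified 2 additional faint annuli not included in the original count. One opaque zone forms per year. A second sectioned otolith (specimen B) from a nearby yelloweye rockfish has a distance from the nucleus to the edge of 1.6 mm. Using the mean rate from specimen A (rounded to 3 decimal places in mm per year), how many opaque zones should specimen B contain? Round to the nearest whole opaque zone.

30 opaque zones

Specimen A: adjusted count: 66 + 2 = 68 opaque zones.
A: Mean rate = 3.7 mm / 68 years ≈ 0.054 mm per year.
For B, 1.6 / 0.054 = 29.63 years ≈ 30 opaque zones.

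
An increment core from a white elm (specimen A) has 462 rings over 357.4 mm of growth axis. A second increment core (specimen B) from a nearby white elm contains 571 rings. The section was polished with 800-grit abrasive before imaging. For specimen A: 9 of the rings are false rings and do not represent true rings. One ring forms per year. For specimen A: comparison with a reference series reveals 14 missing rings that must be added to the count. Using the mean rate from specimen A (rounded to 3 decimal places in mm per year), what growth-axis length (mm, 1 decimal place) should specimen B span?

436.8 mm

Specimen A: true ring count = 462 − 9 + 14 = 467.
A: 357.4 mm over 467 years gives 357.4 / 467 ≈ 0.765 mm per year.
B's length ≈ 0.765 × 571 = 436.8 mm.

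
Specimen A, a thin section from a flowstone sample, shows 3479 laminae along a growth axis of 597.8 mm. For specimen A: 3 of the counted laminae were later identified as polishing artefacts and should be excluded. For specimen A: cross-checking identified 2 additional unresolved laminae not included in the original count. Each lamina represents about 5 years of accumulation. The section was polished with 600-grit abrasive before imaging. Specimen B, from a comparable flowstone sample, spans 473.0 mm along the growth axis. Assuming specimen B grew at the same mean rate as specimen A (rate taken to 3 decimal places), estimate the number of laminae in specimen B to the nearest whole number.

2782 laminae

Specimen A: adjusted count: 3479 − 3 + 2 = 3478 laminae.
Specimen A: 3478 laminae at 5 years each span 3478 × 5 = 17390 years.
A: Mean rate = 597.8 mm / 17390 years ≈ 0.034 mm per year.
B spans 473.0 / 0.034 = 13911.76 years; at 5 years per lamina that is 13911.76 / 5 ≈ 2782 laminae.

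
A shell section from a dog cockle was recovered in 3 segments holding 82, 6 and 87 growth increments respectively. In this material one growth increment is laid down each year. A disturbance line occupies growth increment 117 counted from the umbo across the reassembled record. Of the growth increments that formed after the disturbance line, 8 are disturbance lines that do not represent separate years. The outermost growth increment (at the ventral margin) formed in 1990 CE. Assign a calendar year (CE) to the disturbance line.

Total growth increments = 82 + 6 + 87 = 175.
Between growth increment 117 and the ventral margin there are 175 − 117 = 58 growth increments.
Removing the 8 false growth increments leaves 58 − 8 = 50 true growth increments beyond the disturbance line.
1990 − 50 = 1940 CE.

1940 CE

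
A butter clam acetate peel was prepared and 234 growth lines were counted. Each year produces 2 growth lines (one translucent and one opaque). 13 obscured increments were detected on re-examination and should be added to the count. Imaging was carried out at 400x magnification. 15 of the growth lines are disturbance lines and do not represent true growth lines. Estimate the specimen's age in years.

116 years

Adjusted count: 234 − 15 + 13 = 232 growth lines.
With 2 growth lines per year, 232 / 2 = 116 years.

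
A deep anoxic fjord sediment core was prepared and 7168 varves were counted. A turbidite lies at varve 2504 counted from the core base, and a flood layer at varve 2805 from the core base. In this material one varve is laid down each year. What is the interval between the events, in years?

2805 − 2504 = 301 varves lie between the two events.
One varve per year makes the interval 301 years.

301 years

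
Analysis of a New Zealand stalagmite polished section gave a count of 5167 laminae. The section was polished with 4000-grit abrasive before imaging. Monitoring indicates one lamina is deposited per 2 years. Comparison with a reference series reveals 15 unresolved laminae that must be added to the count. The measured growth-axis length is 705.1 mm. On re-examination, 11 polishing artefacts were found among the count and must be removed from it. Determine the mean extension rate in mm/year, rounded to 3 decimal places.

0.068 mm/year

After corrections the count is 5167 − 11 + 15 = 5171 laminae.
5171 laminae at 2 years each span 5171 × 2 = 10342 years.
705.1 mm over 10342 years gives 705.1 / 10342 ≈ 0.068 mm/year.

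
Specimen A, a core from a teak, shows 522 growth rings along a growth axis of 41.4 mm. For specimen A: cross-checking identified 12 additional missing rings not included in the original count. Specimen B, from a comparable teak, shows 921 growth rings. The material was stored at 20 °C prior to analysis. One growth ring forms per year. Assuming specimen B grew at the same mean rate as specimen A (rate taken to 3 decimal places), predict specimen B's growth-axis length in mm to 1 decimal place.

71.8 mm

Specimen A: true growth ring count = 522 + 12 = 534.
A: Extension rate ≈ 41.4 / 534 = 0.078 mm per year.
For B, 0.078 mm/year × 921 years = 71.8 mm.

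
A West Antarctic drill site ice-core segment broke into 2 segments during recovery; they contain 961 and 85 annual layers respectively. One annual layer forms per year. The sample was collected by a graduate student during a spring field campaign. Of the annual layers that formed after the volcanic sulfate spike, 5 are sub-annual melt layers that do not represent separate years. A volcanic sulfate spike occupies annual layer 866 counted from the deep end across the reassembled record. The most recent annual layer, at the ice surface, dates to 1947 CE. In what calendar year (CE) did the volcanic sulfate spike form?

Total annual layers = 961 + 85 = 1046.
The volcanic sulfate spike sits at annual layer 866 from the deep end, so 1046 − 866 = 180 annual layers formed after it.
Excluding 5 false annual layers: 180 − 5 = 175.
1947 − 175 = 1772 CE.

1772 CE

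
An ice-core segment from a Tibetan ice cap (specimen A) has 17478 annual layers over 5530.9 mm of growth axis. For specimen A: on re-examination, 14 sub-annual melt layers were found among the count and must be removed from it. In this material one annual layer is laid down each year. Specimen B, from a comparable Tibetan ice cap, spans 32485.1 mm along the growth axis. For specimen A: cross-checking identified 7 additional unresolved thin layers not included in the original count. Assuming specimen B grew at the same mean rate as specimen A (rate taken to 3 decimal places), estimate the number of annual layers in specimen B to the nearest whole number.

102477 annual layers

Specimen A: after corrections the count is 17478 − 14 + 7 = 17471 annual layers.
A: Extension rate ≈ 5530.9 / 17471 = 0.317 mm/year.
Specimen B: 32485.1 mm / 0.317 mm per year = 102476.66 years ≈ 102477 annual layers.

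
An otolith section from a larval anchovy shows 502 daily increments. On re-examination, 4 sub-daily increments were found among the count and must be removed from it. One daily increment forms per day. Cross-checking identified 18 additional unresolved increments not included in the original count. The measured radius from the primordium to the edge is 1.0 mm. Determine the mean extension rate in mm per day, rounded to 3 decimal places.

After corrections the count is 502 − 4 + 18 = 516 daily increments.
Extension rate ≈ 1.0 / 516 = 0.002 mm per day.

0.002 mm per day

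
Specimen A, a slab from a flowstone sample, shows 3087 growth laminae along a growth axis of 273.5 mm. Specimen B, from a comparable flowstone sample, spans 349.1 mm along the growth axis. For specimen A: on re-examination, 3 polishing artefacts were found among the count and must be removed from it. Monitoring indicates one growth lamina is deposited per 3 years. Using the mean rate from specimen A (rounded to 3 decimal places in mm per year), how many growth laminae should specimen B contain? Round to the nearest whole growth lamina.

3879 growth laminae

Specimen A: adjusted count: 3087 − 3 = 3084 growth laminae.
Specimen A: 3084 growth laminae at 3 years each span 3084 × 3 = 9252 years.
A: Mean rate = 273.5 mm / 9252 years ≈ 0.030 mm/yr.
Specimen B: 349.1 mm / 0.030 mm per year = 11636.67 years; at 3 years per growth lamina that is 11636.67 / 3 ≈ 3879 growth laminae.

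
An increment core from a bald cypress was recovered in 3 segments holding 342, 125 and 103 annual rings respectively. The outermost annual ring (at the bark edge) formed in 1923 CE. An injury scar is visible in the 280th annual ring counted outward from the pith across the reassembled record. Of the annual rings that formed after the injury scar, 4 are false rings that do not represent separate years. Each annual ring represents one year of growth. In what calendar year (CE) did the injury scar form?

1637 CE

Total annual rings = 342 + 125 + 103 = 570.
The injury scar sits at annual ring 280 from the pith, so 570 − 280 = 290 annual rings formed after it.
290 − 4 false = 286 true annual rings after the injury scar.
1923 − 286 = 1637 CE.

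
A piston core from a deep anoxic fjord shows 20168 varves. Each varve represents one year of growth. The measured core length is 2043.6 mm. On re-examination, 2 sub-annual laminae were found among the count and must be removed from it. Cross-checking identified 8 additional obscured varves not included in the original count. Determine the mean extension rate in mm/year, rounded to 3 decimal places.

0.101 mm/year

True varve count = 20168 − 2 + 8 = 20174.
Mean rate = 2043.6 mm / 20174 years ≈ 0.101 mm/year.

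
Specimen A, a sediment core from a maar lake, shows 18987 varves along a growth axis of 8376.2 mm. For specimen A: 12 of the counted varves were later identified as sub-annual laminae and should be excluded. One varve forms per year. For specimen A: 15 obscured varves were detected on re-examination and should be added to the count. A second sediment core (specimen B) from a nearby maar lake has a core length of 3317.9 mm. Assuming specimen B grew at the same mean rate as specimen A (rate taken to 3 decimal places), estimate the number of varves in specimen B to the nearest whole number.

Specimen A: after corrections the count is 18987 − 12 + 15 = 18990 varves.
A: Extension rate ≈ 8376.2 / 18990 = 0.441 mm per year.
B spans 3317.9 / 0.441 = 7523.58 years ≈ 7524 varves.

7524 varves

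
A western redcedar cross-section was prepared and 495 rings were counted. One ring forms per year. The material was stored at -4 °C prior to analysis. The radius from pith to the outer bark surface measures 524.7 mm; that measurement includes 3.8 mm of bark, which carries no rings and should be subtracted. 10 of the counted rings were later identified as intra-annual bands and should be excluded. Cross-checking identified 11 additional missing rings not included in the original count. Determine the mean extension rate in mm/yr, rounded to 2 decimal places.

1.05 mm/yr

True ring count = 495 − 10 + 11 = 496.
The growth record spans 524.7 − 3.8 = 520.9 mm.
520.9 mm over 496 years gives 520.9 / 496 ≈ 1.05 mm/yr.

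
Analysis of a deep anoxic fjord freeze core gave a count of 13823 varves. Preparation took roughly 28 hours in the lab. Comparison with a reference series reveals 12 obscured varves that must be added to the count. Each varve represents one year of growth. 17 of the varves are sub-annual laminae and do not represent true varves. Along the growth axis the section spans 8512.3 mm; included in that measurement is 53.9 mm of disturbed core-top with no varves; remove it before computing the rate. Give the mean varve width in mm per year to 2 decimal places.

0.61 mm per year

True varve count = 13823 − 17 + 12 = 13818.
Removing the 53.9 mm offcut leaves 8512.3 − 53.9 = 8458.4 mm.
8458.4 mm over 13818 years gives 8458.4 / 13818 ≈ 0.61 mm per year.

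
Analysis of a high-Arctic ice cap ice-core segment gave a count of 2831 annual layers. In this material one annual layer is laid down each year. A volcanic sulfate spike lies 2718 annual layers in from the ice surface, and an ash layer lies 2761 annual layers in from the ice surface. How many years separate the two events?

The two markers are separated by 2761 − 2718 = 43 annual layers.
That is 43 years at one annual layer per year.

43 yr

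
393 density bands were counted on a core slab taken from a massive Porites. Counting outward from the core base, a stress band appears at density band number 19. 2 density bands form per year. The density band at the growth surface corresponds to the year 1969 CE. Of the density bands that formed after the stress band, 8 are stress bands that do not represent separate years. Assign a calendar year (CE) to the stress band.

Between density band 19 and the growth surface there are 393 − 19 = 374 density bands.
374 − 8 false = 366 true density bands after the stress band.
366 density bands at 2 per year is 366 / 2 = 183 years.
The density band at the growth surface is 1969 CE, so the stress band dates to 1969 − 183 = 1786 CE.

1786 CE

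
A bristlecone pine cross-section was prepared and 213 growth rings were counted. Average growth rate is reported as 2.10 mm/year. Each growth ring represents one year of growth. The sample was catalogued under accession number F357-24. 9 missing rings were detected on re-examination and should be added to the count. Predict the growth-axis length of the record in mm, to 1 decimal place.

466.2 mm

Adjusted count: 213 + 9 = 222 growth rings.
222 years at 2.10 mm/year gives 2.10 × 222 = 466.2 mm.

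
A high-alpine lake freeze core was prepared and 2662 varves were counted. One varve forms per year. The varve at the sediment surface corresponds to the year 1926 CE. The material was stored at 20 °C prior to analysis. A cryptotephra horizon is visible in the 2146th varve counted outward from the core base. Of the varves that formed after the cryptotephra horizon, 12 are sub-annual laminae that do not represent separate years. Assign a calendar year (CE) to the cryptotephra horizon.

1422 CE

2662 − 2146 = 516 varves lie beyond the cryptotephra horizon toward the sediment surface.
516 − 12 false = 504 true varves after the cryptotephra horizon.
The varve at the sediment surface is 1926 CE, so the cryptotephra horizon dates to 1926 − 504 = 1422 CE.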